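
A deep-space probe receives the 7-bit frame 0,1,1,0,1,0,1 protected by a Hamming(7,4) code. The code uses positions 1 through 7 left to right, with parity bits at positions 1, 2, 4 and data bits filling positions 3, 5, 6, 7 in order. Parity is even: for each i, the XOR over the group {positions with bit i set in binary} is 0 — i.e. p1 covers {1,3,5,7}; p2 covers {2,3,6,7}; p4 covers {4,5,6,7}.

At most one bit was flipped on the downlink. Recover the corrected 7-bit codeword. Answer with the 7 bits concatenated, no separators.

s1 (pos 1,3,5,7): 0⊕1⊕1⊕1 = 1
s2 (pos 2,3,6,7): 1⊕1⊕0⊕1 = 1
s4 (pos 4,5,6,7): 0⊕1⊕0⊕1 = 0
Syndrome s4…s1 = 011 → error at position 3.
Flip position 3: 0110101 → 0100101

0100101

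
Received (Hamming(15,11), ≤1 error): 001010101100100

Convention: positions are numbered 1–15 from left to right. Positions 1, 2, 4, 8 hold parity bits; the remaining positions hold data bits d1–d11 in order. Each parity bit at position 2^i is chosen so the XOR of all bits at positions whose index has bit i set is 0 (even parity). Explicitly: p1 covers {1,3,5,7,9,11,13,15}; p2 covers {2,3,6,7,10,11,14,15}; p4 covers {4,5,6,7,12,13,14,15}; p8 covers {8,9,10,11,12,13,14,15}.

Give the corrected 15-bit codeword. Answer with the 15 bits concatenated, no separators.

001010101100101

s1 (pos 1,3,5,7,9,11,13,15): 0⊕1⊕1⊕1⊕1⊕0⊕1⊕0 = 1
s2 (pos 2,3,6,7,10,11,14,15): 0⊕1⊕0⊕1⊕1⊕0⊕0⊕0 = 1
s4 (pos 4,5,6,7,12,13,14,15): 0⊕1⊕0⊕1⊕0⊕1⊕0⊕0 = 1
s8 (pos 8,9,10,11,12,13,14,15): 0⊕1⊕1⊕0⊕0⊕1⊕0⊕0 = 1
Syndrome s8…s1 = 1111 → error at position 15.
Flip position 15: 001010101100100 → 001010101100101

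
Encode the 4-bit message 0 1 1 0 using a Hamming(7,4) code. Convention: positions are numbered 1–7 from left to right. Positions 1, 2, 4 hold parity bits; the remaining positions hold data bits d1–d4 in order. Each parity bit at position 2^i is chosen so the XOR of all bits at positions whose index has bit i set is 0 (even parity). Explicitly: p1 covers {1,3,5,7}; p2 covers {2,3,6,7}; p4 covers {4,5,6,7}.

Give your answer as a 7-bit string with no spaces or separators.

Place data at non-parity positions: p1 p2 0 p4 1 1 0
p1 (pos 1,3,5,7): XOR of data positions = 0⊕1⊕0 = 1
p2 (pos 2,3,6,7): XOR of data positions = 0⊕1⊕0 = 1
p4 (pos 4,5,6,7): XOR of data positions = 1⊕1⊕0 = 0
Codeword: 1100110

1100110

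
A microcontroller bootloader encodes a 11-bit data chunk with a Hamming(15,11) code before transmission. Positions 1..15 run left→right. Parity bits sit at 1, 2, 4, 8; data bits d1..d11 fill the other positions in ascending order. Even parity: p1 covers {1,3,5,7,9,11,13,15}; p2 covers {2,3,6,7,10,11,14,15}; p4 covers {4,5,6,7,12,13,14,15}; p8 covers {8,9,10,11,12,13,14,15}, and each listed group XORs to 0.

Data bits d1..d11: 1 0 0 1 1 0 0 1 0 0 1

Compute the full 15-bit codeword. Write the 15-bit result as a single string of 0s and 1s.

Place data at non-parity positions: p1 p2 1 p4 0 0 1 p8 1 0 0 1 0 0 1
p1 (pos 1,3,5,7,9,11,13,15): XOR of data positions = 1⊕0⊕1⊕1⊕0⊕0⊕1 = 0
p2 (pos 2,3,6,7,10,11,14,15): XOR of data positions = 1⊕0⊕1⊕0⊕0⊕0⊕1 = 1
p4 (pos 4,5,6,7,12,13,14,15): XOR of data positions = 0⊕0⊕1⊕1⊕0⊕0⊕1 = 1
p8 (pos 8,9,10,11,12,13,14,15): XOR of data positions = 1⊕0⊕0⊕1⊕0⊕0⊕1 = 1
Codeword: 011100111001001

011100111001001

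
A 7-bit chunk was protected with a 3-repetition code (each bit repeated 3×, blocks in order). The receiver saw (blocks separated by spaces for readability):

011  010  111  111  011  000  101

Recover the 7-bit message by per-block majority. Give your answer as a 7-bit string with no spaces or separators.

Block 1 (011): 2 ones → 1
Block 2 (010): 1 one → 0
Block 3 (111): 3 ones → 1
Block 4 (111): 3 ones → 1
Block 5 (011): 2 ones → 1
Block 6 (000): 0 ones → 0
Block 7 (101): 2 ones → 1

1011101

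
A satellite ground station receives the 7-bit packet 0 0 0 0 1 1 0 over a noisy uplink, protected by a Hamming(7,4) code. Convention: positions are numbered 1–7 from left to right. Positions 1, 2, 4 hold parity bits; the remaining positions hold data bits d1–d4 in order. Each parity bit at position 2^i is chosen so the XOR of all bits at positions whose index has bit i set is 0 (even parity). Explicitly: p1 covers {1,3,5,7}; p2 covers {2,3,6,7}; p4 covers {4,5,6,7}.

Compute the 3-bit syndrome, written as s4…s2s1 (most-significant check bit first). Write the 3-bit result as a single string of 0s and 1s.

s1 (pos 1,3,5,7): 0⊕0⊕1⊕0 = 1
s2 (pos 2,3,6,7): 0⊕0⊕1⊕0 = 1
s4 (pos 4,5,6,7): 0⊕1⊕1⊕0 = 0
Syndrome s4…s1 = 011 → error at position 3.

011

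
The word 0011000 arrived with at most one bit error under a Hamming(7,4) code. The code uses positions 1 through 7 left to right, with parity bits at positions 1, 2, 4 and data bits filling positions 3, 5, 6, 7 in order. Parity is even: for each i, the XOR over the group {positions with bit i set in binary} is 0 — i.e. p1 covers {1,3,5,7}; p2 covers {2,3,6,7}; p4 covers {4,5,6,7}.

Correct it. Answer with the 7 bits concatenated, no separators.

s1 (pos 1,3,5,7): 0⊕1⊕0⊕0 = 1
s2 (pos 2,3,6,7): 0⊕1⊕0⊕0 = 1
s4 (pos 4,5,6,7): 1⊕0⊕0⊕0 = 1
Syndrome s4…s1 = 111 → error at position 7.
Flip position 7: 0011000 → 0011001

0011001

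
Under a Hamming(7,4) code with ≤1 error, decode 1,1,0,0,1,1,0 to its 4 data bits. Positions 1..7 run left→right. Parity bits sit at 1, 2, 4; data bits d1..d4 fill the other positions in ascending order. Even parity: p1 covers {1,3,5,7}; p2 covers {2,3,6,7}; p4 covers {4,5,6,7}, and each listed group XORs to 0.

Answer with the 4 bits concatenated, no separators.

0110

s1 (pos 1,3,5,7): 1⊕0⊕1⊕0 = 0
s2 (pos 2,3,6,7): 1⊕0⊕1⊕0 = 0
s4 (pos 4,5,6,7): 0⊕1⊕1⊕0 = 0
Syndrome s4…s1 = 000 → no error.
Read data bits from positions 3,5,6,7: 0110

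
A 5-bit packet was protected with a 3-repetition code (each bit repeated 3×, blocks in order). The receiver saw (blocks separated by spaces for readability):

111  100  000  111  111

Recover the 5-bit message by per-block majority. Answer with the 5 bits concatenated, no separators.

Block 1 (111): 3 ones → 1
Block 2 (100): 1 one → 0
Block 3 (000): 0 ones → 0
Block 4 (111): 3 ones → 1
Block 5 (111): 3 ones → 1

10011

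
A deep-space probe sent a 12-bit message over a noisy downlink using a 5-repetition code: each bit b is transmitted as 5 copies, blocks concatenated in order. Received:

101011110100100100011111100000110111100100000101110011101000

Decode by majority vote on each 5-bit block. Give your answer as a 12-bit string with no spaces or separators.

110010110110

Block 1 (10101): 3 ones → 1
Block 2 (11101): 4 ones → 1
Block 3 (00100): 1 one → 0
Block 4 (10001): 2 ones → 0
Block 5 (11111): 5 ones → 1
Block 6 (00000): 0 ones → 0
Block 7 (11011): 4 ones → 1
Block 8 (11001): 3 ones → 1
Block 9 (00000): 0 ones → 0
Block 10 (10111): 4 ones → 1
Block 11 (00111): 3 ones → 1
Block 12 (01000): 1 one → 0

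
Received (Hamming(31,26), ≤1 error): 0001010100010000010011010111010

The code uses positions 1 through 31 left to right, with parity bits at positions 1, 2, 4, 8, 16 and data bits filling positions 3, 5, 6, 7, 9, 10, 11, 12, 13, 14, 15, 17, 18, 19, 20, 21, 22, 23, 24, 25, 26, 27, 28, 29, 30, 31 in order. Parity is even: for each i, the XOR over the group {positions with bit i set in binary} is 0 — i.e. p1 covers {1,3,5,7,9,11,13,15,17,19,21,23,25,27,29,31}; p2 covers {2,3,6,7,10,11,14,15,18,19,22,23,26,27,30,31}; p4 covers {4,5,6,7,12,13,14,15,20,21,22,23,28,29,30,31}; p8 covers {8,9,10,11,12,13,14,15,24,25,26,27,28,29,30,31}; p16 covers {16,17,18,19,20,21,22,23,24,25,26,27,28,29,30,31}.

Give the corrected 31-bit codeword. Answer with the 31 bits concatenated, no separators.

s1 (pos 1,3,5,7,9,11,13,15,17,19,21,23,25,27,29,31): 0⊕0⊕0⊕0⊕0⊕0⊕0⊕0⊕0⊕0⊕1⊕0⊕0⊕1⊕0⊕0 = 0
s2 (pos 2,3,6,7,10,11,14,15,18,19,22,23,26,27,30,31): 0⊕0⊕1⊕0⊕0⊕0⊕0⊕0⊕1⊕0⊕1⊕0⊕1⊕1⊕1⊕0 = 0
s4 (pos 4,5,6,7,12,13,14,15,20,21,22,23,28,29,30,31): 1⊕0⊕1⊕0⊕1⊕0⊕0⊕0⊕0⊕1⊕1⊕0⊕1⊕0⊕1⊕0 = 1
s8 (pos 8,9,10,11,12,13,14,15,24,25,26,27,28,29,30,31): 1⊕0⊕0⊕0⊕1⊕0⊕0⊕0⊕1⊕0⊕1⊕1⊕1⊕0⊕1⊕0 = 1
s16 (pos 16,17,18,19,20,21,22,23,24,25,26,27,28,29,30,31): 0⊕0⊕1⊕0⊕0⊕1⊕1⊕0⊕1⊕0⊕1⊕1⊕1⊕0⊕1⊕0 = 0
Syndrome s16…s1 = 01100 → error at position 12.
Flip position 12: 0001010100010000010011010111010 → 0001010100000000010011010111010

0001010100000000010011010111010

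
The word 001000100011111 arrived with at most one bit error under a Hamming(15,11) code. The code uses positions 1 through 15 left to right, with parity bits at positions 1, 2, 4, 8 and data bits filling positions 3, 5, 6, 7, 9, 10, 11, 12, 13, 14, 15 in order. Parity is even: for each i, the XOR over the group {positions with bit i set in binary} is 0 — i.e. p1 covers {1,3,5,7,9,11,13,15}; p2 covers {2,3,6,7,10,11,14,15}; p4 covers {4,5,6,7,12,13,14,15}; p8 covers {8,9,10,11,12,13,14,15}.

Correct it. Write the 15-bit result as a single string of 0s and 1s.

s1 (pos 1,3,5,7,9,11,13,15): 0⊕1⊕0⊕1⊕0⊕1⊕1⊕1 = 1
s2 (pos 2,3,6,7,10,11,14,15): 0⊕1⊕0⊕1⊕0⊕1⊕1⊕1 = 1
s4 (pos 4,5,6,7,12,13,14,15): 0⊕0⊕0⊕1⊕1⊕1⊕1⊕1 = 1
s8 (pos 8,9,10,11,12,13,14,15): 0⊕0⊕0⊕1⊕1⊕1⊕1⊕1 = 1
Syndrome s8…s1 = 1111 → error at position 15.
Flip position 15: 001000100011111 → 001000100011110

001000100011110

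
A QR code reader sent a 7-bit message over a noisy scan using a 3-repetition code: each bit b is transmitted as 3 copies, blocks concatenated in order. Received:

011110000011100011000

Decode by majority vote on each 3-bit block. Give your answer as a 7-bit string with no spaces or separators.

Block 1 (011): 2 ones → 1
Block 2 (110): 2 ones → 1
Block 3 (000): 0 ones → 0
Block 4 (011): 2 ones → 1
Block 5 (100): 1 one → 0
Block 6 (011): 2 ones → 1
Block 7 (000): 0 ones → 0

1101010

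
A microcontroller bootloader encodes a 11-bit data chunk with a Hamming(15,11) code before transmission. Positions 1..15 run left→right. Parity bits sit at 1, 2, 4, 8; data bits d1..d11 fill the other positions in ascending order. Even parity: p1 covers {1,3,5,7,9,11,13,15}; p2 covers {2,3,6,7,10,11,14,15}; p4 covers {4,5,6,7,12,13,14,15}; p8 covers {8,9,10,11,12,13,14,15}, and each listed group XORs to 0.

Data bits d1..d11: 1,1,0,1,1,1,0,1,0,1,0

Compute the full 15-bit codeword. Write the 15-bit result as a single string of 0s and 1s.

001010101101010

Place data at non-parity positions: p1 p2 1 p4 1 0 1 p8 1 1 0 1 0 1 0
p1 (pos 1,3,5,7,9,11,13,15): XOR of data positions = 1⊕1⊕1⊕1⊕0⊕0⊕0 = 0
p2 (pos 2,3,6,7,10,11,14,15): XOR of data positions = 1⊕0⊕1⊕1⊕0⊕1⊕0 = 0
p4 (pos 4,5,6,7,12,13,14,15): XOR of data positions = 1⊕0⊕1⊕1⊕0⊕1⊕0 = 0
p8 (pos 8,9,10,11,12,13,14,15): XOR of data positions = 1⊕1⊕0⊕1⊕0⊕1⊕0 = 0
Codeword: 001010101101010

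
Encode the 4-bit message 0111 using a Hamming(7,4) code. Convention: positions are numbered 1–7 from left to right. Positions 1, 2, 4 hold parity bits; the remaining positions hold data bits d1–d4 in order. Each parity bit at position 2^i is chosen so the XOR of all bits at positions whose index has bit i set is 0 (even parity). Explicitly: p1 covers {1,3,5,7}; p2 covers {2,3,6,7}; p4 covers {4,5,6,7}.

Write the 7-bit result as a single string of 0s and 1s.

0001111

Place data at non-parity positions: p1 p2 0 p4 1 1 1
p1 (pos 1,3,5,7): XOR of data positions = 0⊕1⊕1 = 0
p2 (pos 2,3,6,7): XOR of data positions = 0⊕1⊕1 = 0
p4 (pos 4,5,6,7): XOR of data positions = 1⊕1⊕1 = 1
Codeword: 0001111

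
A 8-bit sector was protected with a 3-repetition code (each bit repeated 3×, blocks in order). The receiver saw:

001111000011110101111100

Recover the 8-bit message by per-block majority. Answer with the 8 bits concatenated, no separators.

Block 1 (001): 1 one → 0
Block 2 (111): 3 ones → 1
Block 3 (000): 0 ones → 0
Block 4 (011): 2 ones → 1
Block 5 (110): 2 ones → 1
Block 6 (101): 2 ones → 1
Block 7 (111): 3 ones → 1
Block 8 (100): 1 one → 0

01011110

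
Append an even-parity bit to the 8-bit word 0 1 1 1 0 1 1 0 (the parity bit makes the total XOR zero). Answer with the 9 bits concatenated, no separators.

XOR of the 8 data bits: 0⊕1⊕1⊕1⊕0⊕1⊕1⊕0 = 1
Parity bit = 1 (so all 9 bits XOR to 0).

011101101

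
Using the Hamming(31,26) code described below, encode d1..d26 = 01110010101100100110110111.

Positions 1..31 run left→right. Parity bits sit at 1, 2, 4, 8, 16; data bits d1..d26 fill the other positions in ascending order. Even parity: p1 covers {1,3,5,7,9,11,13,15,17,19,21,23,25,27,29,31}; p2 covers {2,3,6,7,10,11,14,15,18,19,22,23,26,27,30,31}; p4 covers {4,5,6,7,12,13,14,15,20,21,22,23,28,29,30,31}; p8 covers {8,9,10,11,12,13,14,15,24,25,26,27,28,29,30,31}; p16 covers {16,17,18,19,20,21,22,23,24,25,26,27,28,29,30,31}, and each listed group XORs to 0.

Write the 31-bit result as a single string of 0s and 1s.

0100111100101011100100110110111

Place data at non-parity positions: p1 p2 0 p4 1 1 1 p8 0 0 1 0 1 0 1 p16 1 0 0 1 0 0 1 1 0 1 1 0 1 1 1
p1 (pos 1,3,5,7,9,11,13,15,17,19,21,23,25,27,29,31): XOR of data positions = 0⊕1⊕1⊕0⊕1⊕1⊕1⊕1⊕0⊕0⊕1⊕0⊕1⊕1⊕1 = 0
p2 (pos 2,3,6,7,10,11,14,15,18,19,22,23,26,27,30,31): XOR of data positions = 0⊕1⊕1⊕0⊕1⊕0⊕1⊕0⊕0⊕0⊕1⊕1⊕1⊕1⊕1 = 1
p4 (pos 4,5,6,7,12,13,14,15,20,21,22,23,28,29,30,31): XOR of data positions = 1⊕1⊕1⊕0⊕1⊕0⊕1⊕1⊕0⊕0⊕1⊕0⊕1⊕1⊕1 = 0
p8 (pos 8,9,10,11,12,13,14,15,24,25,26,27,28,29,30,31): XOR of data positions = 0⊕0⊕1⊕0⊕1⊕0⊕1⊕1⊕0⊕1⊕1⊕0⊕1⊕1⊕1 = 1
p16 (pos 16,17,18,19,20,21,22,23,24,25,26,27,28,29,30,31): XOR of data positions = 1⊕0⊕0⊕1⊕0⊕0⊕1⊕1⊕0⊕1⊕1⊕0⊕1⊕1⊕1 = 1
Codeword: 0100111100101011100100110110111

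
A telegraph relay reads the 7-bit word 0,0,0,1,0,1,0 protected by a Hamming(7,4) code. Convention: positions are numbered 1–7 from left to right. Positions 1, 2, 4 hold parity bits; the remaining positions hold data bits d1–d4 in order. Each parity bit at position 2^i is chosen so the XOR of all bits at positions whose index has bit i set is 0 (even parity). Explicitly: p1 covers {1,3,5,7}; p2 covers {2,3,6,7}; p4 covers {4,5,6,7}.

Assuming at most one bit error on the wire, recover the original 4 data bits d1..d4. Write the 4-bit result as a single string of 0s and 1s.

s1 (pos 1,3,5,7): 0⊕0⊕0⊕0 = 0
s2 (pos 2,3,6,7): 0⊕0⊕1⊕0 = 1
s4 (pos 4,5,6,7): 1⊕0⊕1⊕0 = 0
Syndrome s4…s1 = 010 → error at position 2.
Flip position 2: 0001010 → 0101010
Read data bits from positions 3,5,6,7: 0010

0010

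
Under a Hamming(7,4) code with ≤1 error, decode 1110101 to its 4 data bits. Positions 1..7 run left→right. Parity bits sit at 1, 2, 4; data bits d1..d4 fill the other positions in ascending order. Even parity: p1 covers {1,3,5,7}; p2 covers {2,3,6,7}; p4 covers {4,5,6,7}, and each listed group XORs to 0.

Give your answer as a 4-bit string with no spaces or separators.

1101

s1 (pos 1,3,5,7): 1⊕1⊕1⊕1 = 0
s2 (pos 2,3,6,7): 1⊕1⊕0⊕1 = 1
s4 (pos 4,5,6,7): 0⊕1⊕0⊕1 = 0
Syndrome s4…s1 = 010 → error at position 2.
Flip position 2: 1110101 → 1010101
Read data bits from positions 3,5,6,7: 1101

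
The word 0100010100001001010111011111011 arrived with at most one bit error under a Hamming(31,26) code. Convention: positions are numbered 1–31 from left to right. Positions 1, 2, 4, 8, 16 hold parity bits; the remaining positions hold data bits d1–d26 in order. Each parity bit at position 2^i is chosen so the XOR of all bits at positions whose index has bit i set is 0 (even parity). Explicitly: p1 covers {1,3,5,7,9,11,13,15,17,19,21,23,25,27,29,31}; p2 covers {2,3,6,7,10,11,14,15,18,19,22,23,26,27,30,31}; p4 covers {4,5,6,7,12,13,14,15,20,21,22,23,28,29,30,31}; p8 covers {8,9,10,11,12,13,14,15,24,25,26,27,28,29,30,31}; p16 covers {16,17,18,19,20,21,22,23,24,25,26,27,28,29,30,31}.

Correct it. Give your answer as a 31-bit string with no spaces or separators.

0100010110001001010111011111011

s1 (pos 1,3,5,7,9,11,13,15,17,19,21,23,25,27,29,31): 0⊕0⊕0⊕0⊕0⊕0⊕1⊕0⊕0⊕0⊕1⊕0⊕1⊕1⊕0⊕1 = 1
s2 (pos 2,3,6,7,10,11,14,15,18,19,22,23,26,27,30,31): 1⊕0⊕1⊕0⊕0⊕0⊕0⊕0⊕1⊕0⊕1⊕0⊕1⊕1⊕1⊕1 = 0
s4 (pos 4,5,6,7,12,13,14,15,20,21,22,23,28,29,30,31): 0⊕0⊕1⊕0⊕0⊕1⊕0⊕0⊕1⊕1⊕1⊕0⊕1⊕0⊕1⊕1 = 0
s8 (pos 8,9,10,11,12,13,14,15,24,25,26,27,28,29,30,31): 1⊕0⊕0⊕0⊕0⊕1⊕0⊕0⊕1⊕1⊕1⊕1⊕1⊕0⊕1⊕1 = 1
s16 (pos 16,17,18,19,20,21,22,23,24,25,26,27,28,29,30,31): 1⊕0⊕1⊕0⊕1⊕1⊕1⊕0⊕1⊕1⊕1⊕1⊕1⊕0⊕1⊕1 = 0
Syndrome s16…s1 = 01001 → error at position 9.
Flip position 9: 0100010100001001010111011111011 → 0100010110001001010111011111011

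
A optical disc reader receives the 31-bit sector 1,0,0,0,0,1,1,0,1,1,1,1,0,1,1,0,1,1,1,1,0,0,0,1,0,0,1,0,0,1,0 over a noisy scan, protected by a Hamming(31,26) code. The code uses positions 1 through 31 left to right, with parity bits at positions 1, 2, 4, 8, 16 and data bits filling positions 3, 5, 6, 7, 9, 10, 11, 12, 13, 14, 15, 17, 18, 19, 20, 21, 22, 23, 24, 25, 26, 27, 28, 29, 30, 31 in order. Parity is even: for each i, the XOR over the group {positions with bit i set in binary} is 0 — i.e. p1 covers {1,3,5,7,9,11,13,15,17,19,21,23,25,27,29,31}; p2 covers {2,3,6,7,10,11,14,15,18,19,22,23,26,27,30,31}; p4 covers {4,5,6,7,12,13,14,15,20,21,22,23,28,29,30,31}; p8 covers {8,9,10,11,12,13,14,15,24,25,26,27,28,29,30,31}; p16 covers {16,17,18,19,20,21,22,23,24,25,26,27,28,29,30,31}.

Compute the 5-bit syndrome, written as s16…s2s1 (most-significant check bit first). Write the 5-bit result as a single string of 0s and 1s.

s1 (pos 1,3,5,7,9,11,13,15,17,19,21,23,25,27,29,31): 1⊕0⊕0⊕1⊕1⊕1⊕0⊕1⊕1⊕1⊕0⊕0⊕0⊕1⊕0⊕0 = 0
s2 (pos 2,3,6,7,10,11,14,15,18,19,22,23,26,27,30,31): 0⊕0⊕1⊕1⊕1⊕1⊕1⊕1⊕1⊕1⊕0⊕0⊕0⊕1⊕1⊕0 = 0
s4 (pos 4,5,6,7,12,13,14,15,20,21,22,23,28,29,30,31): 0⊕0⊕1⊕1⊕1⊕0⊕1⊕1⊕1⊕0⊕0⊕0⊕0⊕0⊕1⊕0 = 1
s8 (pos 8,9,10,11,12,13,14,15,24,25,26,27,28,29,30,31): 0⊕1⊕1⊕1⊕1⊕0⊕1⊕1⊕1⊕0⊕0⊕1⊕0⊕0⊕1⊕0 = 1
s16 (pos 16,17,18,19,20,21,22,23,24,25,26,27,28,29,30,31): 0⊕1⊕1⊕1⊕1⊕0⊕0⊕0⊕1⊕0⊕0⊕1⊕0⊕0⊕1⊕0 = 1
Syndrome s16…s1 = 11100 → error at position 28.

11100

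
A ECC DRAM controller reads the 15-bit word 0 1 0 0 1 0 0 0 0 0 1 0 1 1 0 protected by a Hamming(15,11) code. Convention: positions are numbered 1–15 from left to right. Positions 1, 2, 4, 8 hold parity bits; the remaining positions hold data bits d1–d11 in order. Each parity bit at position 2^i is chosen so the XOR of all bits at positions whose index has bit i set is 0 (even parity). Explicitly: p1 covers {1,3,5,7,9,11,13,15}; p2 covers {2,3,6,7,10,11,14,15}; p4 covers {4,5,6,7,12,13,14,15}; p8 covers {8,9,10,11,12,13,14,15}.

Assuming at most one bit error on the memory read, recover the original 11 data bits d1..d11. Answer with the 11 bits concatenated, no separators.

s1 (pos 1,3,5,7,9,11,13,15): 0⊕0⊕1⊕0⊕0⊕1⊕1⊕0 = 1
s2 (pos 2,3,6,7,10,11,14,15): 1⊕0⊕0⊕0⊕0⊕1⊕1⊕0 = 1
s4 (pos 4,5,6,7,12,13,14,15): 0⊕1⊕0⊕0⊕0⊕1⊕1⊕0 = 1
s8 (pos 8,9,10,11,12,13,14,15): 0⊕0⊕0⊕1⊕0⊕1⊕1⊕0 = 1
Syndrome s8…s1 = 1111 → error at position 15.
Flip position 15: 010010000010110 → 010010000010111
Read data bits from positions 3,5,6,7,9,10,11,12,13,14,15: 01000010111

01000010111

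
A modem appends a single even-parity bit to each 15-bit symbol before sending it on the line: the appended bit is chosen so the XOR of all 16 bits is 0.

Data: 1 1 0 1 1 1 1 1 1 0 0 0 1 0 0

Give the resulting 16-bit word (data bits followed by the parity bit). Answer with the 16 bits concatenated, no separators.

XOR of the 15 data bits: 1⊕1⊕0⊕1⊕1⊕1⊕1⊕1⊕1⊕0⊕0⊕0⊕1⊕0⊕0 = 1
Parity bit = 1 (so all 16 bits XOR to 0).

1101111110001001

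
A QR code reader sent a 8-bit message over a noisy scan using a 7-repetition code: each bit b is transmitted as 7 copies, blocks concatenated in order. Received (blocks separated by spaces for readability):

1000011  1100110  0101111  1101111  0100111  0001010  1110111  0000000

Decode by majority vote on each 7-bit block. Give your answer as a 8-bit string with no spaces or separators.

01111010

Block 1 (1000011): 3 ones → 0
Block 2 (1100110): 4 ones → 1
Block 3 (0101111): 5 ones → 1
Block 4 (1101111): 6 ones → 1
Block 5 (0100111): 4 ones → 1
Block 6 (0001010): 2 ones → 0
Block 7 (1110111): 6 ones → 1
Block 8 (0000000): 0 ones → 0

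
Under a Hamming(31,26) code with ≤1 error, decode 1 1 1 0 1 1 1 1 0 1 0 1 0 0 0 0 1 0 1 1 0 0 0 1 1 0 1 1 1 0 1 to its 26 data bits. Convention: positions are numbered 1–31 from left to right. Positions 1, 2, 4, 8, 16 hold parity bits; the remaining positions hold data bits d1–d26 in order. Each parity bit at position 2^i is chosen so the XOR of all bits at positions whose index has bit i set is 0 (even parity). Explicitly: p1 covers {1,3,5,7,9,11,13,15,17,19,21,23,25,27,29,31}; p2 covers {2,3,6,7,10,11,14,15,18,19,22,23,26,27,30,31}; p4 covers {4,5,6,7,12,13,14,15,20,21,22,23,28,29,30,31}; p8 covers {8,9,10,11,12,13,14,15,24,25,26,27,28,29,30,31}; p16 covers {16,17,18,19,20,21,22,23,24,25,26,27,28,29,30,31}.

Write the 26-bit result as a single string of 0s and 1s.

s1 (pos 1,3,5,7,9,11,13,15,17,19,21,23,25,27,29,31): 1⊕1⊕1⊕1⊕0⊕0⊕0⊕0⊕1⊕1⊕0⊕0⊕1⊕1⊕1⊕1 = 0
s2 (pos 2,3,6,7,10,11,14,15,18,19,22,23,26,27,30,31): 1⊕1⊕1⊕1⊕1⊕0⊕0⊕0⊕0⊕1⊕0⊕0⊕0⊕1⊕0⊕1 = 0
s4 (pos 4,5,6,7,12,13,14,15,20,21,22,23,28,29,30,31): 0⊕1⊕1⊕1⊕1⊕0⊕0⊕0⊕1⊕0⊕0⊕0⊕1⊕1⊕0⊕1 = 0
s8 (pos 8,9,10,11,12,13,14,15,24,25,26,27,28,29,30,31): 1⊕0⊕1⊕0⊕1⊕0⊕0⊕0⊕1⊕1⊕0⊕1⊕1⊕1⊕0⊕1 = 1
s16 (pos 16,17,18,19,20,21,22,23,24,25,26,27,28,29,30,31): 0⊕1⊕0⊕1⊕1⊕0⊕0⊕0⊕1⊕1⊕0⊕1⊕1⊕1⊕0⊕1 = 1
Syndrome s16…s1 = 11000 → error at position 24.
Flip position 24: 1110111101010000101100011011101 → 1110111101010000101100001011101
Read data bits from positions 3,5,6,7,9,10,11,12,13,14,15,17,18,19,20,21,22,23,24,25,26,27,28,29,30,31: 11110101000101100001011101

11110101000101100001011101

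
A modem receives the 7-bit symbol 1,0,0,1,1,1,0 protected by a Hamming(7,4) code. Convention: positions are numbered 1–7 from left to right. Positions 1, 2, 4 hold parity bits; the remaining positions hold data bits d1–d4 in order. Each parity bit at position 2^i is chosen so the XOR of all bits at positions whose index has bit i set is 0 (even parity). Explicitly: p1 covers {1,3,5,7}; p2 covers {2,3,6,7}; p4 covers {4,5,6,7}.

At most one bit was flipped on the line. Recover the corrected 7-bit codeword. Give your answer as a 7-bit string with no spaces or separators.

s1 (pos 1,3,5,7): 1⊕0⊕1⊕0 = 0
s2 (pos 2,3,6,7): 0⊕0⊕1⊕0 = 1
s4 (pos 4,5,6,7): 1⊕1⊕1⊕0 = 1
Syndrome s4…s1 = 110 → error at position 6.
Flip position 6: 1001110 → 1001100

1001100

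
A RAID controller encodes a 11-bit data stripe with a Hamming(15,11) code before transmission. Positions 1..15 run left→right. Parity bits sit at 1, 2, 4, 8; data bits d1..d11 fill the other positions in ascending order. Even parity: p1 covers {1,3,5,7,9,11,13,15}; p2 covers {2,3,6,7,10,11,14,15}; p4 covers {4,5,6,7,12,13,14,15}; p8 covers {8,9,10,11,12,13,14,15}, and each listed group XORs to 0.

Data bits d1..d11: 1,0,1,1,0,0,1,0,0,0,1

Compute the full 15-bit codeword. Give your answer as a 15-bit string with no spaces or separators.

011101100010001

Place data at non-parity positions: p1 p2 1 p4 0 1 1 p8 0 0 1 0 0 0 1
p1 (pos 1,3,5,7,9,11,13,15): XOR of data positions = 1⊕0⊕1⊕0⊕1⊕0⊕1 = 0
p2 (pos 2,3,6,7,10,11,14,15): XOR of data positions = 1⊕1⊕1⊕0⊕1⊕0⊕1 = 1
p4 (pos 4,5,6,7,12,13,14,15): XOR of data positions = 0⊕1⊕1⊕0⊕0⊕0⊕1 = 1
p8 (pos 8,9,10,11,12,13,14,15): XOR of data positions = 0⊕0⊕1⊕0⊕0⊕0⊕1 = 0
Codeword: 011101100010001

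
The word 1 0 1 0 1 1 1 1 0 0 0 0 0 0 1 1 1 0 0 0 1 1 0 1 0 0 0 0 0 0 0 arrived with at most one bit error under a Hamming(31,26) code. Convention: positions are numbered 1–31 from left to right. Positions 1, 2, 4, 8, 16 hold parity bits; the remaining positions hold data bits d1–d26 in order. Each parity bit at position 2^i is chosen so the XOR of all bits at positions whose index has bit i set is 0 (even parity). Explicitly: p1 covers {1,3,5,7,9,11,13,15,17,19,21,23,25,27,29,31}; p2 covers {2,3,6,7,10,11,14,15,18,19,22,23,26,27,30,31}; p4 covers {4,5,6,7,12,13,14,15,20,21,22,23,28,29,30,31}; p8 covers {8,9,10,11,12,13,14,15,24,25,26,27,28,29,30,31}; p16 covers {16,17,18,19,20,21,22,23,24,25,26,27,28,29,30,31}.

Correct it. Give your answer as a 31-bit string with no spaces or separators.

s1 (pos 1,3,5,7,9,11,13,15,17,19,21,23,25,27,29,31): 1⊕1⊕1⊕1⊕0⊕0⊕0⊕1⊕1⊕0⊕1⊕0⊕0⊕0⊕0⊕0 = 1
s2 (pos 2,3,6,7,10,11,14,15,18,19,22,23,26,27,30,31): 0⊕1⊕1⊕1⊕0⊕0⊕0⊕1⊕0⊕0⊕1⊕0⊕0⊕0⊕0⊕0 = 1
s4 (pos 4,5,6,7,12,13,14,15,20,21,22,23,28,29,30,31): 0⊕1⊕1⊕1⊕0⊕0⊕0⊕1⊕0⊕1⊕1⊕0⊕0⊕0⊕0⊕0 = 0
s8 (pos 8,9,10,11,12,13,14,15,24,25,26,27,28,29,30,31): 1⊕0⊕0⊕0⊕0⊕0⊕0⊕1⊕1⊕0⊕0⊕0⊕0⊕0⊕0⊕0 = 1
s16 (pos 16,17,18,19,20,21,22,23,24,25,26,27,28,29,30,31): 1⊕1⊕0⊕0⊕0⊕1⊕1⊕0⊕1⊕0⊕0⊕0⊕0⊕0⊕0⊕0 = 1
Syndrome s16…s1 = 11011 → error at position 27.
Flip position 27: 1010111100000011100011010000000 → 1010111100000011100011010010000

1010111100000011100011010010000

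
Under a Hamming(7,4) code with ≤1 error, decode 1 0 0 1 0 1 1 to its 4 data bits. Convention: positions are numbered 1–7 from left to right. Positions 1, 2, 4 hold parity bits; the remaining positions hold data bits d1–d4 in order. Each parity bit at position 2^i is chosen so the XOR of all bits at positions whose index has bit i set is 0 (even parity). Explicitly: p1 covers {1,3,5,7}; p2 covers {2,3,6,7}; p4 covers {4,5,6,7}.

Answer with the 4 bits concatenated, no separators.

s1 (pos 1,3,5,7): 1⊕0⊕0⊕1 = 0
s2 (pos 2,3,6,7): 0⊕0⊕1⊕1 = 0
s4 (pos 4,5,6,7): 1⊕0⊕1⊕1 = 1
Syndrome s4…s1 = 100 → error at position 4.
Flip position 4: 1001011 → 1000011
Read data bits from positions 3,5,6,7: 0011

0011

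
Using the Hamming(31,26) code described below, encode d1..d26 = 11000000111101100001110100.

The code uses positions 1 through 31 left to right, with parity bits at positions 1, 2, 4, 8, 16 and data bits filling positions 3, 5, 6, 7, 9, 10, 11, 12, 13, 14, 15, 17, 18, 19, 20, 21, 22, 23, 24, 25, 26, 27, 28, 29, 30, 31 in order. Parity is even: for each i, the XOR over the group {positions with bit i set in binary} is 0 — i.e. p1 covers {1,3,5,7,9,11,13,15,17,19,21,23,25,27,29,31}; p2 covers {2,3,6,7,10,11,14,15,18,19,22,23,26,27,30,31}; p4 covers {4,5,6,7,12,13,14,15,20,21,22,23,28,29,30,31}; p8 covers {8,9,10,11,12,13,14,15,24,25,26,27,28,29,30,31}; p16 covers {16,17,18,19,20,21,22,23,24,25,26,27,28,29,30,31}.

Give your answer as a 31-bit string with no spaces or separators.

1010100100001111101100001110100

Place data at non-parity positions: p1 p2 1 p4 1 0 0 p8 0 0 0 0 1 1 1 p16 1 0 1 1 0 0 0 0 1 1 1 0 1 0 0
p1 (pos 1,3,5,7,9,11,13,15,17,19,21,23,25,27,29,31): XOR of data positions = 1⊕1⊕0⊕0⊕0⊕1⊕1⊕1⊕1⊕0⊕0⊕1⊕1⊕1⊕0 = 1
p2 (pos 2,3,6,7,10,11,14,15,18,19,22,23,26,27,30,31): XOR of data positions = 1⊕0⊕0⊕0⊕0⊕1⊕1⊕0⊕1⊕0⊕0⊕1⊕1⊕0⊕0 = 0
p4 (pos 4,5,6,7,12,13,14,15,20,21,22,23,28,29,30,31): XOR of data positions = 1⊕0⊕0⊕0⊕1⊕1⊕1⊕1⊕0⊕0⊕0⊕0⊕1⊕0⊕0 = 0
p8 (pos 8,9,10,11,12,13,14,15,24,25,26,27,28,29,30,31): XOR of data positions = 0⊕0⊕0⊕0⊕1⊕1⊕1⊕0⊕1⊕1⊕1⊕0⊕1⊕0⊕0 = 1
p16 (pos 16,17,18,19,20,21,22,23,24,25,26,27,28,29,30,31): XOR of data positions = 1⊕0⊕1⊕1⊕0⊕0⊕0⊕0⊕1⊕1⊕1⊕0⊕1⊕0⊕0 = 1
Codeword: 1010100100001111101100001110100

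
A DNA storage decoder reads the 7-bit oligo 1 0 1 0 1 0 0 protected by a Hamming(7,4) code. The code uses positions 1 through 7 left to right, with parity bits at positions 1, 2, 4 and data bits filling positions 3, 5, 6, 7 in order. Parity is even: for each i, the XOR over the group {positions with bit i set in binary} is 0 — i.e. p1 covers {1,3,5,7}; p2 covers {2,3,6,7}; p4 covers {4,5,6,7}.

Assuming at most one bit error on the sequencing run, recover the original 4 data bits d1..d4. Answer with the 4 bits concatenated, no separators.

1101

s1 (pos 1,3,5,7): 1⊕1⊕1⊕0 = 1
s2 (pos 2,3,6,7): 0⊕1⊕0⊕0 = 1
s4 (pos 4,5,6,7): 0⊕1⊕0⊕0 = 1
Syndrome s4…s1 = 111 → error at position 7.
Flip position 7: 1010100 → 1010101
Read data bits from positions 3,5,6,7: 1101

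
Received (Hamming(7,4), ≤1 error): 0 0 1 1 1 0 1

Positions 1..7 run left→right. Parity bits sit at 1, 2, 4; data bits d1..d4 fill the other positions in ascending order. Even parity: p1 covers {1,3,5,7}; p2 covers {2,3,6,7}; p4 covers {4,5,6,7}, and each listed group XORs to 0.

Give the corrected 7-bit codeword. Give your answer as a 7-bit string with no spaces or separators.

0011001

s1 (pos 1,3,5,7): 0⊕1⊕1⊕1 = 1
s2 (pos 2,3,6,7): 0⊕1⊕0⊕1 = 0
s4 (pos 4,5,6,7): 1⊕1⊕0⊕1 = 1
Syndrome s4…s1 = 101 → error at position 5.
Flip position 5: 0011101 → 0011001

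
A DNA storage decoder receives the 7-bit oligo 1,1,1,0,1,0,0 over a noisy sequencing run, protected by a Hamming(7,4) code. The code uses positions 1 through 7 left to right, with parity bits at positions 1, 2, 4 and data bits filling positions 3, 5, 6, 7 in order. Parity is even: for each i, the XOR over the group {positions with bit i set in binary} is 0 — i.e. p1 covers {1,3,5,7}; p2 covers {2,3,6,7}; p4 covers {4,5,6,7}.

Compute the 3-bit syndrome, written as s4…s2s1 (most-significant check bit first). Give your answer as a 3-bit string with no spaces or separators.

101

s1 (pos 1,3,5,7): 1⊕1⊕1⊕0 = 1
s2 (pos 2,3,6,7): 1⊕1⊕0⊕0 = 0
s4 (pos 4,5,6,7): 0⊕1⊕0⊕0 = 1
Syndrome s4…s1 = 101 → error at position 5.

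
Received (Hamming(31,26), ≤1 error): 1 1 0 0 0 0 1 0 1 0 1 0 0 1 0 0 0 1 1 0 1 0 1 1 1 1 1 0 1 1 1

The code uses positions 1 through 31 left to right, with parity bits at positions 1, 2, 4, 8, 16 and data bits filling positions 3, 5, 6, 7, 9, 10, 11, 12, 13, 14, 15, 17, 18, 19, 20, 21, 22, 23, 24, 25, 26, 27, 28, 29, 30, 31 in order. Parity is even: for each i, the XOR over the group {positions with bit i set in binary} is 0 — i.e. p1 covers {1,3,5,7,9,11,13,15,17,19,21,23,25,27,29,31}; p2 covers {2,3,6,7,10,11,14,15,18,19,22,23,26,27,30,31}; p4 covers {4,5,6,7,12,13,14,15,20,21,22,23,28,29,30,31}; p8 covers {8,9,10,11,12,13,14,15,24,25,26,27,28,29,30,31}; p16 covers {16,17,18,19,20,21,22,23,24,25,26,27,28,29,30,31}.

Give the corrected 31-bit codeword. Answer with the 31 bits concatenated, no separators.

s1 (pos 1,3,5,7,9,11,13,15,17,19,21,23,25,27,29,31): 1⊕0⊕0⊕1⊕1⊕1⊕0⊕0⊕0⊕1⊕1⊕1⊕1⊕1⊕1⊕1 = 1
s2 (pos 2,3,6,7,10,11,14,15,18,19,22,23,26,27,30,31): 1⊕0⊕0⊕1⊕0⊕1⊕1⊕0⊕1⊕1⊕0⊕1⊕1⊕1⊕1⊕1 = 1
s4 (pos 4,5,6,7,12,13,14,15,20,21,22,23,28,29,30,31): 0⊕0⊕0⊕1⊕0⊕0⊕1⊕0⊕0⊕1⊕0⊕1⊕0⊕1⊕1⊕1 = 1
s8 (pos 8,9,10,11,12,13,14,15,24,25,26,27,28,29,30,31): 0⊕1⊕0⊕1⊕0⊕0⊕1⊕0⊕1⊕1⊕1⊕1⊕0⊕1⊕1⊕1 = 0
s16 (pos 16,17,18,19,20,21,22,23,24,25,26,27,28,29,30,31): 0⊕0⊕1⊕1⊕0⊕1⊕0⊕1⊕1⊕1⊕1⊕1⊕0⊕1⊕1⊕1 = 1
Syndrome s16…s1 = 10111 → error at position 23.
Flip position 23: 1100001010100100011010111110111 → 1100001010100100011010011110111

1100001010100100011010011110111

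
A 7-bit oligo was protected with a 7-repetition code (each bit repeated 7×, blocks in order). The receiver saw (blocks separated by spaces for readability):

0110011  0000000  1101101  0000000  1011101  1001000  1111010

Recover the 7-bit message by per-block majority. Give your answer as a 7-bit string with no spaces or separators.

1010101

Block 1 (0110011): 4 ones → 1
Block 2 (0000000): 0 ones → 0
Block 3 (1101101): 5 ones → 1
Block 4 (0000000): 0 ones → 0
Block 5 (1011101): 5 ones → 1
Block 6 (1001000): 2 ones → 0
Block 7 (1111010): 5 ones → 1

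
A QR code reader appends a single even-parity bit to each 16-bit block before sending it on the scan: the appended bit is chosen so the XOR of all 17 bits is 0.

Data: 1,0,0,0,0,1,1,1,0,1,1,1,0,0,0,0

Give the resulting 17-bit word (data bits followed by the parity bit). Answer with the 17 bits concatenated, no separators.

XOR of the 16 data bits: 1⊕0⊕0⊕0⊕0⊕1⊕1⊕1⊕0⊕1⊕1⊕1⊕0⊕0⊕0⊕0 = 1
Parity bit = 1 (so all 17 bits XOR to 0).

10000111011100001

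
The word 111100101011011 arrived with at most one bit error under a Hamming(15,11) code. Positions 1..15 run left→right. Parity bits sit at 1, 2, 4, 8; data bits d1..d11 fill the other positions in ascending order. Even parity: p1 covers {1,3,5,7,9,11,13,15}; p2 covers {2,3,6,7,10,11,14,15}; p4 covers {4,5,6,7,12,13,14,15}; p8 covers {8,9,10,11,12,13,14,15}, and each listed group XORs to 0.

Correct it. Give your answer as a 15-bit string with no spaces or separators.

s1 (pos 1,3,5,7,9,11,13,15): 1⊕1⊕0⊕1⊕1⊕1⊕0⊕1 = 0
s2 (pos 2,3,6,7,10,11,14,15): 1⊕1⊕0⊕1⊕0⊕1⊕1⊕1 = 0
s4 (pos 4,5,6,7,12,13,14,15): 1⊕0⊕0⊕1⊕1⊕0⊕1⊕1 = 1
s8 (pos 8,9,10,11,12,13,14,15): 0⊕1⊕0⊕1⊕1⊕0⊕1⊕1 = 1
Syndrome s8…s1 = 1100 → error at position 12.
Flip position 12: 111100101011011 → 111100101010011

111100101010011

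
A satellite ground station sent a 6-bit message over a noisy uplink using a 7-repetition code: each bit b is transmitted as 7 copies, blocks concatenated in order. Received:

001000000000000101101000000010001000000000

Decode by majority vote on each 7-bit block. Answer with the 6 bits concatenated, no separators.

Block 1 (0010000): 1 one → 0
Block 2 (0000000): 0 ones → 0
Block 3 (0101101): 4 ones → 1
Block 4 (0000000): 0 ones → 0
Block 5 (1000100): 2 ones → 0
Block 6 (0000000): 0 ones → 0

001000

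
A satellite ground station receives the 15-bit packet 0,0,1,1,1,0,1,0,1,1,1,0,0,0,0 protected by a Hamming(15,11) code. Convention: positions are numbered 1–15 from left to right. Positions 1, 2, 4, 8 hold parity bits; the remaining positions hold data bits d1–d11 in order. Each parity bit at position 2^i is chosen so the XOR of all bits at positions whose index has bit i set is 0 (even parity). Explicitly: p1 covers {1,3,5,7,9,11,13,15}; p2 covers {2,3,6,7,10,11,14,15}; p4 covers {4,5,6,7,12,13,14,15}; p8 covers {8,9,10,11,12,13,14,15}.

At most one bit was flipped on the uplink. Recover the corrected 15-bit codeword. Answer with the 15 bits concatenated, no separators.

001110101110100

s1 (pos 1,3,5,7,9,11,13,15): 0⊕1⊕1⊕1⊕1⊕1⊕0⊕0 = 1
s2 (pos 2,3,6,7,10,11,14,15): 0⊕1⊕0⊕1⊕1⊕1⊕0⊕0 = 0
s4 (pos 4,5,6,7,12,13,14,15): 1⊕1⊕0⊕1⊕0⊕0⊕0⊕0 = 1
s8 (pos 8,9,10,11,12,13,14,15): 0⊕1⊕1⊕1⊕0⊕0⊕0⊕0 = 1
Syndrome s8…s1 = 1101 → error at position 13.
Flip position 13: 001110101110000 → 001110101110100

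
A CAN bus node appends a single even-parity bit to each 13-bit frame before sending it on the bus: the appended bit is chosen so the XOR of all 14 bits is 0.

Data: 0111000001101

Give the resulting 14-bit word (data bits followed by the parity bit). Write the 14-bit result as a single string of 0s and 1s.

XOR of the 13 data bits: 0⊕1⊕1⊕1⊕0⊕0⊕0⊕0⊕0⊕1⊕1⊕0⊕1 = 0
Parity bit = 0 (so all 14 bits XOR to 0).

01110000011010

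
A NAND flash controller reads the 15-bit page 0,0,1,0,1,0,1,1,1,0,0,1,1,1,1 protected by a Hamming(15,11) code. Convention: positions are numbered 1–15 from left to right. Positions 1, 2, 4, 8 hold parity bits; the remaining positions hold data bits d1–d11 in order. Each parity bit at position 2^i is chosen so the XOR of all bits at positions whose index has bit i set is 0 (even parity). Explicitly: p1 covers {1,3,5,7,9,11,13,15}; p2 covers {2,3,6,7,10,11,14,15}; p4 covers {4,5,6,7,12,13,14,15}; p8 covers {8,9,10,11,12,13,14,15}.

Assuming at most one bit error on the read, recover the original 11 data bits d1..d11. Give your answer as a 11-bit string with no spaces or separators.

11011001111

s1 (pos 1,3,5,7,9,11,13,15): 0⊕1⊕1⊕1⊕1⊕0⊕1⊕1 = 0
s2 (pos 2,3,6,7,10,11,14,15): 0⊕1⊕0⊕1⊕0⊕0⊕1⊕1 = 0
s4 (pos 4,5,6,7,12,13,14,15): 0⊕1⊕0⊕1⊕1⊕1⊕1⊕1 = 0
s8 (pos 8,9,10,11,12,13,14,15): 1⊕1⊕0⊕0⊕1⊕1⊕1⊕1 = 0
Syndrome s8…s1 = 0000 → no error.
Read data bits from positions 3,5,6,7,9,10,11,12,13,14,15: 11011001111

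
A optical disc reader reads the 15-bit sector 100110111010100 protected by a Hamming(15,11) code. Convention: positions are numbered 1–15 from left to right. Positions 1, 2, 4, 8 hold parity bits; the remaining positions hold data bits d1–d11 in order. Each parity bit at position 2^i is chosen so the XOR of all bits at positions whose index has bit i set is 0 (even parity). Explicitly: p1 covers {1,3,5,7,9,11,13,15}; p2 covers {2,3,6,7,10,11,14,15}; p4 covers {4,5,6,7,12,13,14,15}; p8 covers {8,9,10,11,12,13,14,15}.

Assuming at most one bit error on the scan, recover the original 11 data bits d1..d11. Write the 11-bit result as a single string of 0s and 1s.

s1 (pos 1,3,5,7,9,11,13,15): 1⊕0⊕1⊕1⊕1⊕1⊕1⊕0 = 0
s2 (pos 2,3,6,7,10,11,14,15): 0⊕0⊕0⊕1⊕0⊕1⊕0⊕0 = 0
s4 (pos 4,5,6,7,12,13,14,15): 1⊕1⊕0⊕1⊕0⊕1⊕0⊕0 = 0
s8 (pos 8,9,10,11,12,13,14,15): 1⊕1⊕0⊕1⊕0⊕1⊕0⊕0 = 0
Syndrome s8…s1 = 0000 → no error.
Read data bits from positions 3,5,6,7,9,10,11,12,13,14,15: 01011010100

01011010100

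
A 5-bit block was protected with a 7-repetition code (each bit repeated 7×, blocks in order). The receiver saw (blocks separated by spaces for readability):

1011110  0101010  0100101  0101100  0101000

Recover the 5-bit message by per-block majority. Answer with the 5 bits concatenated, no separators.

Block 1 (1011110): 5 ones → 1
Block 2 (0101010): 3 ones → 0
Block 3 (0100101): 3 ones → 0
Block 4 (0101100): 3 ones → 0
Block 5 (0101000): 2 ones → 0

10000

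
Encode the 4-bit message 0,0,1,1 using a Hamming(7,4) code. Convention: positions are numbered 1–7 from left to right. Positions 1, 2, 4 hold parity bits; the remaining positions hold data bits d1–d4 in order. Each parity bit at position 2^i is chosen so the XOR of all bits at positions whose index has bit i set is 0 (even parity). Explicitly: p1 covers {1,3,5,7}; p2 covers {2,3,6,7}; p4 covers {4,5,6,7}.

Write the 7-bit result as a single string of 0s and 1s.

Place data at non-parity positions: p1 p2 0 p4 0 1 1
p1 (pos 1,3,5,7): XOR of data positions = 0⊕0⊕1 = 1
p2 (pos 2,3,6,7): XOR of data positions = 0⊕1⊕1 = 0
p4 (pos 4,5,6,7): XOR of data positions = 0⊕1⊕1 = 0
Codeword: 1000011

1000011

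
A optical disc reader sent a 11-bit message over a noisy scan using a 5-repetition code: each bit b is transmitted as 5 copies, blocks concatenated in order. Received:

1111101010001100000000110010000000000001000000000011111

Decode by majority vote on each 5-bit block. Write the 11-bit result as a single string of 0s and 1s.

10000000001

Block 1 (11111): 5 ones → 1
Block 2 (01010): 2 ones → 0
Block 3 (00110): 2 ones → 0
Block 4 (00000): 0 ones → 0
Block 5 (00110): 2 ones → 0
Block 6 (01000): 1 one → 0
Block 7 (00000): 0 ones → 0
Block 8 (00001): 1 one → 0
Block 9 (00000): 0 ones → 0
Block 10 (00000): 0 ones → 0
Block 11 (11111): 5 ones → 1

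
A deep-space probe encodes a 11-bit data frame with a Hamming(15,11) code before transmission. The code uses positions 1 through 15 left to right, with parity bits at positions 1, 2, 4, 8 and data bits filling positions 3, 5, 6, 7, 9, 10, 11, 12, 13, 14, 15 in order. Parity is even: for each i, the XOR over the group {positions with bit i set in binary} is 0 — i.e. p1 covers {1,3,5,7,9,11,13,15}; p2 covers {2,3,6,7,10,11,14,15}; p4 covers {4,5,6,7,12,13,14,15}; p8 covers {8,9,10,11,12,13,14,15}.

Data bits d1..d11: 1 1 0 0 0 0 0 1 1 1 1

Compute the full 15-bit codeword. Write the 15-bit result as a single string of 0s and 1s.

Place data at non-parity positions: p1 p2 1 p4 1 0 0 p8 0 0 0 1 1 1 1
p1 (pos 1,3,5,7,9,11,13,15): XOR of data positions = 1⊕1⊕0⊕0⊕0⊕1⊕1 = 0
p2 (pos 2,3,6,7,10,11,14,15): XOR of data positions = 1⊕0⊕0⊕0⊕0⊕1⊕1 = 1
p4 (pos 4,5,6,7,12,13,14,15): XOR of data positions = 1⊕0⊕0⊕1⊕1⊕1⊕1 = 1
p8 (pos 8,9,10,11,12,13,14,15): XOR of data positions = 0⊕0⊕0⊕1⊕1⊕1⊕1 = 0
Codeword: 011110000001111

011110000001111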